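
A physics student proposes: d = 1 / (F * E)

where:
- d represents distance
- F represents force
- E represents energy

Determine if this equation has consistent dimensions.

No

d (distance) has dimensions [L].
F (force) has dimensions [L M T^-2].
E (energy) has dimensions [L^2 M T^-2].

Left side: [L]
Right side: [L^-3 M^-2 T^4]

The two sides have different dimensions, so the equation is NOT dimensionally consistent.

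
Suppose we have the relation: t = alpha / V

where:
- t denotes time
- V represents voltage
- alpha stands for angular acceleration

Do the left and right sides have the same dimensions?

No

t (time) has dimensions [T].
V (voltage) has dimensions [I^-1 L^2 M T^-3].
alpha (angular acceleration) has dimensions [T^-2].

Left side: [T]
Right side: [I L^-2 M^-1 T]

The two sides have different dimensions, so the equation is NOT dimensionally consistent.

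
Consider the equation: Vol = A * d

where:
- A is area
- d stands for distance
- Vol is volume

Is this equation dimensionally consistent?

Yes

A (area) has dimensions [L^2].
d (distance) has dimensions [L].
Vol (volume) has dimensions [L^3].

Left side: [L^3]
Right side: [L^3]

Both sides have the same dimensions, so the equation is dimensionally consistent.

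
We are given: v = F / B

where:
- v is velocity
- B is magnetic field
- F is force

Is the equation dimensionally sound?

No

v (velocity) has dimensions [L T^-1].
B (magnetic field) has dimensions [I^-1 M T^-2].
F (force) has dimensions [L M T^-2].

Left side: [L T^-1]
Right side: [I L]

The two sides have different dimensions, so the equation is NOT dimensionally consistent.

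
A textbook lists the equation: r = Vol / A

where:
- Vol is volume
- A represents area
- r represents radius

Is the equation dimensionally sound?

Yes

Vol (volume) has dimensions [L^3].
A (area) has dimensions [L^2].
r (radius) has dimensions [L].

Left side: [L]
Right side: [L]

Both sides have the same dimensions, so the equation is dimensionally consistent.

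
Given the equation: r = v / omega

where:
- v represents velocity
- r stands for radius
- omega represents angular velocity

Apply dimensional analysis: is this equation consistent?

Yes

v (velocity) has dimensions [L T^-1].
r (radius) has dimensions [L].
omega (angular velocity) has dimensions [T^-1].

Left side: [L]
Right side: [L]

Both sides have the same dimensions, so the equation is dimensionally consistent.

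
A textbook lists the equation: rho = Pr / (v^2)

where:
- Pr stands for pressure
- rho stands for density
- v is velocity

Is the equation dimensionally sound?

Yes

Pr (pressure) has dimensions [L^-1 M T^-2].
rho (density) has dimensions [L^-3 M].
v (velocity) has dimensions [L T^-1].

Left side: [L^-3 M]
Right side: [L^-3 M]

Both sides have the same dimensions, so the equation is dimensionally consistent.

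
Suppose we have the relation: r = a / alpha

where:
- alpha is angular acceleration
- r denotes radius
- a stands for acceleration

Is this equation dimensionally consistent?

Yes

alpha (angular acceleration) has dimensions [T^-2].
r (radius) has dimensions [L].
a (acceleration) has dimensions [L T^-2].

Left side: [L]
Right side: [L]

Both sides have the same dimensions, so the equation is dimensionally consistent.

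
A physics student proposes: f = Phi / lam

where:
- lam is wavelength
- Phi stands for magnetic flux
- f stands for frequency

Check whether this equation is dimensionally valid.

No

lam (wavelength) has dimensions [L].
Phi (magnetic flux) has dimensions [I^-1 L^2 M T^-2].
f (frequency) has dimensions [T^-1].

Left side: [T^-1]
Right side: [I^-1 L M T^-2]

The two sides have different dimensions, so the equation is NOT dimensionally consistent.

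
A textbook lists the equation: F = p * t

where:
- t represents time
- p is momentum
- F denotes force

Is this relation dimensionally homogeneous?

No

t (time) has dimensions [T].
p (momentum) has dimensions [L M T^-1].
F (force) has dimensions [L M T^-2].

Left side: [L M T^-2]
Right side: [L M]

The two sides have different dimensions, so the equation is NOT dimensionally consistent.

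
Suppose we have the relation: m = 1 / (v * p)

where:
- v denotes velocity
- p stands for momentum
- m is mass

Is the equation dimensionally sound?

No

v (velocity) has dimensions [L T^-1].
p (momentum) has dimensions [L M T^-1].
m (mass) has dimensions [M].

Left side: [M]
Right side: [L^-2 M^-1 T^2]

The two sides have different dimensions, so the equation is NOT dimensionally consistent.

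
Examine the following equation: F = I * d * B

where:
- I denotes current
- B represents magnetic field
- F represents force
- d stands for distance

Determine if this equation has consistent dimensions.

Yes

I (current) has dimensions [I].
B (magnetic field) has dimensions [I^-1 M T^-2].
F (force) has dimensions [L M T^-2].
d (distance) has dimensions [L].

Left side: [L M T^-2]
Right side: [L M T^-2]

Both sides have the same dimensions, so the equation is dimensionally consistent.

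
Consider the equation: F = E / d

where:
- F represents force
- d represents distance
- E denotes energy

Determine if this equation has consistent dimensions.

Yes

F (force) has dimensions [L M T^-2].
d (distance) has dimensions [L].
E (energy) has dimensions [L^2 M T^-2].

Left side: [L M T^-2]
Right side: [L M T^-2]

Both sides have the same dimensions, so the equation is dimensionally consistent.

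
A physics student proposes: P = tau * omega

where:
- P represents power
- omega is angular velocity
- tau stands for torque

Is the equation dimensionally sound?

Yes

P (power) has dimensions [L^2 M T^-3].
omega (angular velocity) has dimensions [T^-1].
tau (torque) has dimensions [L^2 M T^-2].

Left side: [L^2 M T^-3]
Right side: [L^2 M T^-3]

Both sides have the same dimensions, so the equation is dimensionally consistent.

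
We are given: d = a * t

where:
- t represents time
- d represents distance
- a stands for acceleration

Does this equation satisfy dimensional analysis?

No

t (time) has dimensions [T].
d (distance) has dimensions [L].
a (acceleration) has dimensions [L T^-2].

Left side: [L]
Right side: [L T^-1]

The two sides have different dimensions, so the equation is NOT dimensionally consistent.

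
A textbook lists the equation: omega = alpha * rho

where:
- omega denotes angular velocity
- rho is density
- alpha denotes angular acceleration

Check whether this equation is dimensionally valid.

No

omega (angular velocity) has dimensions [T^-1].
rho (density) has dimensions [L^-3 M].
alpha (angular acceleration) has dimensions [T^-2].

Left side: [T^-1]
Right side: [L^-3 M T^-2]

The two sides have different dimensions, so the equation is NOT dimensionally consistent.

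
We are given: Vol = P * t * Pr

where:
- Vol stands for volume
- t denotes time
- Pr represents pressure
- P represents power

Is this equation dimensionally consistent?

No

Vol (volume) has dimensions [L^3].
t (time) has dimensions [T].
Pr (pressure) has dimensions [L^-1 M T^-2].
P (power) has dimensions [L^2 M T^-3].

Left side: [L^3]
Right side: [L M^2 T^-4]

The two sides have different dimensions, so the equation is NOT dimensionally consistent.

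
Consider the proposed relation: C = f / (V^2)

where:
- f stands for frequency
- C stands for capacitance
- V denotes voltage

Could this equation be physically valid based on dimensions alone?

No

f (frequency) has dimensions [T^-1].
C (capacitance) has dimensions [I^2 L^-2 M^-1 T^4].
V (voltage) has dimensions [I^-1 L^2 M T^-3].

Left side: [I^2 L^-2 M^-1 T^4]
Right side: [I^2 L^-4 M^-2 T^5]

The two sides have different dimensions, so the equation is NOT dimensionally consistent.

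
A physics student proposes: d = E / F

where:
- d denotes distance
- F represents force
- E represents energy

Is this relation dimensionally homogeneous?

Yes

d (distance) has dimensions [L].
F (force) has dimensions [L M T^-2].
E (energy) has dimensions [L^2 M T^-2].

Left side: [L]
Right side: [L]

Both sides have the same dimensions, so the equation is dimensionally consistent.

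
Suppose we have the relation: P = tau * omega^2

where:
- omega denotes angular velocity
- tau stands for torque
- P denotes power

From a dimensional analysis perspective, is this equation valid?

No

omega (angular velocity) has dimensions [T^-1].
tau (torque) has dimensions [L^2 M T^-2].
P (power) has dimensions [L^2 M T^-3].

Left side: [L^2 M T^-3]
Right side: [L^2 M T^-4]

The two sides have different dimensions, so the equation is NOT dimensionally consistent.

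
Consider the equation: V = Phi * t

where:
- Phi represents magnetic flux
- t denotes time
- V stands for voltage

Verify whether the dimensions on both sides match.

No

Phi (magnetic flux) has dimensions [I^-1 L^2 M T^-2].
t (time) has dimensions [T].
V (voltage) has dimensions [I^-1 L^2 M T^-3].

Left side: [I^-1 L^2 M T^-3]
Right side: [I^-1 L^2 M T^-1]

The two sides have different dimensions, so the equation is NOT dimensionally consistent.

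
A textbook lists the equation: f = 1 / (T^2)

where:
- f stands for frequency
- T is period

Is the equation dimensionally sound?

No

f (frequency) has dimensions [T^-1].
T (period) has dimensions [T].

Left side: [T^-1]
Right side: [T^-2]

The two sides have different dimensions, so the equation is NOT dimensionally consistent.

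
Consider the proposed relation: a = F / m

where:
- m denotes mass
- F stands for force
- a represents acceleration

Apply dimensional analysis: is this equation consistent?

Yes

m (mass) has dimensions [M].
F (force) has dimensions [L M T^-2].
a (acceleration) has dimensions [L T^-2].

Left side: [L T^-2]
Right side: [L T^-2]

Both sides have the same dimensions, so the equation is dimensionally consistent.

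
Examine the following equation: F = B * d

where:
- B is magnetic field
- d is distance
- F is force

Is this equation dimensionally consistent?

No

B (magnetic field) has dimensions [I^-1 M T^-2].
d (distance) has dimensions [L].
F (force) has dimensions [L M T^-2].

Left side: [L M T^-2]
Right side: [I^-1 L M T^-2]

The two sides have different dimensions, so the equation is NOT dimensionally consistent.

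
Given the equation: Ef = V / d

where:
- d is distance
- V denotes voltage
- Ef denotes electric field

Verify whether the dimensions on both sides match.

Yes

d (distance) has dimensions [L].
V (voltage) has dimensions [I^-1 L^2 M T^-3].
Ef (electric field) has dimensions [I^-1 L M T^-3].

Left side: [I^-1 L M T^-3]
Right side: [I^-1 L M T^-3]

Both sides have the same dimensions, so the equation is dimensionally consistent.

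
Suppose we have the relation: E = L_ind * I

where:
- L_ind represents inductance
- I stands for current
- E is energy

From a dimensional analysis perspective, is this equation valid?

No

L_ind (inductance) has dimensions [I^-2 L^2 M T^-2].
I (current) has dimensions [I].
E (energy) has dimensions [L^2 M T^-2].

Left side: [L^2 M T^-2]
Right side: [I^-1 L^2 M T^-2]

The two sides have different dimensions, so the equation is NOT dimensionally consistent.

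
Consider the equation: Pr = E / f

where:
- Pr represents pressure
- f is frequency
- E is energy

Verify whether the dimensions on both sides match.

No

Pr (pressure) has dimensions [L^-1 M T^-2].
f (frequency) has dimensions [T^-1].
E (energy) has dimensions [L^2 M T^-2].

Left side: [L^-1 M T^-2]
Right side: [L^2 M T^-1]

The two sides have different dimensions, so the equation is NOT dimensionally consistent.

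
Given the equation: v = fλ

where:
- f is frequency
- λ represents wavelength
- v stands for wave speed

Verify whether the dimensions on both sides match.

Yes

f (frequency) has dimensions [T^-1].
λ (wavelength) has dimensions [L].
v (wave speed) has dimensions [L T^-1].

Left side: [L T^-1]
Right side: [L T^-1]

Both sides have the same dimensions, so the equation is dimensionally consistent.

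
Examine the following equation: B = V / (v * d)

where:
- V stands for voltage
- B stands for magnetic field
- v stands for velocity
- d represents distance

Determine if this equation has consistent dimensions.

Yes

V (voltage) has dimensions [I^-1 L^2 M T^-3].
B (magnetic field) has dimensions [I^-1 M T^-2].
v (velocity) has dimensions [L T^-1].
d (distance) has dimensions [L].

Left side: [I^-1 M T^-2]
Right side: [I^-1 M T^-2]

Both sides have the same dimensions, so the equation is dimensionally consistent.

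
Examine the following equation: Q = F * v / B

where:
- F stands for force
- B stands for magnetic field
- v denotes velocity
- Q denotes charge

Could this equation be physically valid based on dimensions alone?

No

F (force) has dimensions [L M T^-2].
B (magnetic field) has dimensions [I^-1 M T^-2].
v (velocity) has dimensions [L T^-1].
Q (charge) has dimensions [I T].

Left side: [I T]
Right side: [I L^2 T^-1]

The two sides have different dimensions, so the equation is NOT dimensionally consistent.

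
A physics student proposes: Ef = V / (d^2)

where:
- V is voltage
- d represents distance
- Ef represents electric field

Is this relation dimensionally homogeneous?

No

V (voltage) has dimensions [I^-1 L^2 M T^-3].
d (distance) has dimensions [L].
Ef (electric field) has dimensions [I^-1 L M T^-3].

Left side: [I^-1 L M T^-3]
Right side: [I^-1 M T^-3]

The two sides have different dimensions, so the equation is NOT dimensionally consistent.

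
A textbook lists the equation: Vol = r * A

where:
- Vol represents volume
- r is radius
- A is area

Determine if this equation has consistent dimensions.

Yes

Vol (volume) has dimensions [L^3].
r (radius) has dimensions [L].
A (area) has dimensions [L^2].

Left side: [L^3]
Right side: [L^3]

Both sides have the same dimensions, so the equation is dimensionally consistent.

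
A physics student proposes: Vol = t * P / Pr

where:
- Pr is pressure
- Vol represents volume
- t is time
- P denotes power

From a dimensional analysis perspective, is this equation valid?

Yes

Pr (pressure) has dimensions [L^-1 M T^-2].
Vol (volume) has dimensions [L^3].
t (time) has dimensions [T].
P (power) has dimensions [L^2 M T^-3].

Left side: [L^3]
Right side: [L^3]

Both sides have the same dimensions, so the equation is dimensionally consistent.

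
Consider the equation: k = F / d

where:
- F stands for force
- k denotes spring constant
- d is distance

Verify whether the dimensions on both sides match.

Yes

F (force) has dimensions [L M T^-2].
k (spring constant) has dimensions [M T^-2].
d (distance) has dimensions [L].

Left side: [M T^-2]
Right side: [M T^-2]

Both sides have the same dimensions, so the equation is dimensionally consistent.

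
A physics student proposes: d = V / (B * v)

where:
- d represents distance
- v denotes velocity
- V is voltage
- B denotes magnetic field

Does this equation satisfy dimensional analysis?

Yes

d (distance) has dimensions [L].
v (velocity) has dimensions [L T^-1].
V (voltage) has dimensions [I^-1 L^2 M T^-3].
B (magnetic field) has dimensions [I^-1 M T^-2].

Left side: [L]
Right side: [L]

Both sides have the same dimensions, so the equation is dimensionally consistent.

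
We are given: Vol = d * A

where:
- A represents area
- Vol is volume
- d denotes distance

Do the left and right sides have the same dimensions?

Yes

A (area) has dimensions [L^2].
Vol (volume) has dimensions [L^3].
d (distance) has dimensions [L].

Left side: [L^3]
Right side: [L^3]

Both sides have the same dimensions, so the equation is dimensionally consistent.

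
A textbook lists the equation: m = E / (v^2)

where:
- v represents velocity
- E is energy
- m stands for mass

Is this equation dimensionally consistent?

Yes

v (velocity) has dimensions [L T^-1].
E (energy) has dimensions [L^2 M T^-2].
m (mass) has dimensions [M].

Left side: [M]
Right side: [M]

Both sides have the same dimensions, so the equation is dimensionally consistent.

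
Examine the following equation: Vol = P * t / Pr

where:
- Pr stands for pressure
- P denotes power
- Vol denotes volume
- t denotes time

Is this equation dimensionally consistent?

Yes

Pr (pressure) has dimensions [L^-1 M T^-2].
P (power) has dimensions [L^2 M T^-3].
Vol (volume) has dimensions [L^3].
t (time) has dimensions [T].

Left side: [L^3]
Right side: [L^3]

Both sides have the same dimensions, so the equation is dimensionally consistent.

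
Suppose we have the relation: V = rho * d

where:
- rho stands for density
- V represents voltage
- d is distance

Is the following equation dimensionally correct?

No

rho (density) has dimensions [L^-3 M].
V (voltage) has dimensions [I^-1 L^2 M T^-3].
d (distance) has dimensions [L].

Left side: [I^-1 L^2 M T^-3]
Right side: [L^-2 M]

The two sides have different dimensions, so the equation is NOT dimensionally consistent.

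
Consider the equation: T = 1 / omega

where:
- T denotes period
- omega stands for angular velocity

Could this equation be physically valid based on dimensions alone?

Yes

T (period) has dimensions [T].
omega (angular velocity) has dimensions [T^-1].

Left side: [T]
Right side: [T]

Both sides have the same dimensions, so the equation is dimensionally consistent.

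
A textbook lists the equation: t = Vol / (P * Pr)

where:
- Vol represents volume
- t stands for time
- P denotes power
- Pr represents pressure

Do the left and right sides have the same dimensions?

No

Vol (volume) has dimensions [L^3].
t (time) has dimensions [T].
P (power) has dimensions [L^2 M T^-3].
Pr (pressure) has dimensions [L^-1 M T^-2].

Left side: [T]
Right side: [L^2 M^-2 T^5]

The two sides have different dimensions, so the equation is NOT dimensionally consistent.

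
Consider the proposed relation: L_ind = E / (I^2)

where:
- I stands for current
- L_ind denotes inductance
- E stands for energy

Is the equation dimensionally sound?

Yes

I (current) has dimensions [I].
L_ind (inductance) has dimensions [I^-2 L^2 M T^-2].
E (energy) has dimensions [L^2 M T^-2].

Left side: [I^-2 L^2 M T^-2]
Right side: [I^-2 L^2 M T^-2]

Both sides have the same dimensions, so the equation is dimensionally consistent.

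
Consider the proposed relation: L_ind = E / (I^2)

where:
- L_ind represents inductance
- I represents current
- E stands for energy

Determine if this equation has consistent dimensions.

Yes

L_ind (inductance) has dimensions [I^-2 L^2 M T^-2].
I (current) has dimensions [I].
E (energy) has dimensions [L^2 M T^-2].

Left side: [I^-2 L^2 M T^-2]
Right side: [I^-2 L^2 M T^-2]

Both sides have the same dimensions, so the equation is dimensionally consistent.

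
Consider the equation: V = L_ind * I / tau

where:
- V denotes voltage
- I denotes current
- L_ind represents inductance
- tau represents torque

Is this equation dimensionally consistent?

No

V (voltage) has dimensions [I^-1 L^2 M T^-3].
I (current) has dimensions [I].
L_ind (inductance) has dimensions [I^-2 L^2 M T^-2].
tau (torque) has dimensions [L^2 M T^-2].

Left side: [I^-1 L^2 M T^-3]
Right side: [I^-1]

The two sides have different dimensions, so the equation is NOT dimensionally consistent.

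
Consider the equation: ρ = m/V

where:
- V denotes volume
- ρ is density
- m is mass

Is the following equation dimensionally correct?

Yes

V (volume) has dimensions [L^3].
ρ (density) has dimensions [L^-3 M].
m (mass) has dimensions [M].

Left side: [L^-3 M]
Right side: [L^-3 M]

Both sides have the same dimensions, so the equation is dimensionally consistent.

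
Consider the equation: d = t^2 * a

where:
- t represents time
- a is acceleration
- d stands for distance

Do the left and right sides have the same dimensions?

Yes

t (time) has dimensions [T].
a (acceleration) has dimensions [L T^-2].
d (distance) has dimensions [L].

Left side: [L]
Right side: [L]

Both sides have the same dimensions, so the equation is dimensionally consistent.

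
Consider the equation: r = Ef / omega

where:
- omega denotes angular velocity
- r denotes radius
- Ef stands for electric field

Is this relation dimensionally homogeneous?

No

omega (angular velocity) has dimensions [T^-1].
r (radius) has dimensions [L].
Ef (electric field) has dimensions [I^-1 L M T^-3].

Left side: [L]
Right side: [I^-1 L M T^-2]

The two sides have different dimensions, so the equation is NOT dimensionally consistent.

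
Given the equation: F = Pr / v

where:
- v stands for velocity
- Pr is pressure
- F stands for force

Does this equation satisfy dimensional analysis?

No

v (velocity) has dimensions [L T^-1].
Pr (pressure) has dimensions [L^-1 M T^-2].
F (force) has dimensions [L M T^-2].

Left side: [L M T^-2]
Right side: [L^-2 M T^-1]

The two sides have different dimensions, so the equation is NOT dimensionally consistent.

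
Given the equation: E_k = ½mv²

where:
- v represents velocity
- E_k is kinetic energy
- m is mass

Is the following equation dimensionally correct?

Yes

v (velocity) has dimensions [L T^-1].
E_k (kinetic energy) has dimensions [L^2 M T^-2].
m (mass) has dimensions [M].

Left side: [L^2 M T^-2]
Right side: [L^2 M T^-2]

Both sides have the same dimensions, so the equation is dimensionally consistent.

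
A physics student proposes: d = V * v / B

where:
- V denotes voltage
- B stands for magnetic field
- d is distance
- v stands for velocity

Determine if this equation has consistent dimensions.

No

V (voltage) has dimensions [I^-1 L^2 M T^-3].
B (magnetic field) has dimensions [I^-1 M T^-2].
d (distance) has dimensions [L].
v (velocity) has dimensions [L T^-1].

Left side: [L]
Right side: [L^3 T^-2]

The two sides have different dimensions, so the equation is NOT dimensionally consistent.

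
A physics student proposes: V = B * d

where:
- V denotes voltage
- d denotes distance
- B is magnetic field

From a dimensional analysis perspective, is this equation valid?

No

V (voltage) has dimensions [I^-1 L^2 M T^-3].
d (distance) has dimensions [L].
B (magnetic field) has dimensions [I^-1 M T^-2].

Left side: [I^-1 L^2 M T^-3]
Right side: [I^-1 L M T^-2]

The two sides have different dimensions, so the equation is NOT dimensionally consistent.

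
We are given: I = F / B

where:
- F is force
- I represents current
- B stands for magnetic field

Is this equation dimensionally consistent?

No

F (force) has dimensions [L M T^-2].
I (current) has dimensions [I].
B (magnetic field) has dimensions [I^-1 M T^-2].

Left side: [I]
Right side: [I L]

The two sides have different dimensions, so the equation is NOT dimensionally consistent.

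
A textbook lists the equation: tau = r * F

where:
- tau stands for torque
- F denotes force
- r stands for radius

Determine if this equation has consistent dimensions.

Yes

tau (torque) has dimensions [L^2 M T^-2].
F (force) has dimensions [L M T^-2].
r (radius) has dimensions [L].

Left side: [L^2 M T^-2]
Right side: [L^2 M T^-2]

Both sides have the same dimensions, so the equation is dimensionally consistent.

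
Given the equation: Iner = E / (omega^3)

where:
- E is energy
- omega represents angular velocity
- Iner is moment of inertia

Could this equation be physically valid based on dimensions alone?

No

E (energy) has dimensions [L^2 M T^-2].
omega (angular velocity) has dimensions [T^-1].
Iner (moment of inertia) has dimensions [L^2 M].

Left side: [L^2 M]
Right side: [L^2 M T]

The two sides have different dimensions, so the equation is NOT dimensionally consistent.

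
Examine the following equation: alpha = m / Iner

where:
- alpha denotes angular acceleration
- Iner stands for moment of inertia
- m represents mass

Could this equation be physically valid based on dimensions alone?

No

alpha (angular acceleration) has dimensions [T^-2].
Iner (moment of inertia) has dimensions [L^2 M].
m (mass) has dimensions [M].

Left side: [T^-2]
Right side: [L^-2]

The two sides have different dimensions, so the equation is NOT dimensionally consistent.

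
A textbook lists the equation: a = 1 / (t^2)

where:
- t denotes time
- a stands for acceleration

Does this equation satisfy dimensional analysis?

No

t (time) has dimensions [T].
a (acceleration) has dimensions [L T^-2].

Left side: [L T^-2]
Right side: [T^-2]

The two sides have different dimensions, so the equation is NOT dimensionally consistent.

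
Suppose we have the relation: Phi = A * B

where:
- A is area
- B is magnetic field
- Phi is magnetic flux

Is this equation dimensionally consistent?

Yes

A (area) has dimensions [L^2].
B (magnetic field) has dimensions [I^-1 M T^-2].
Phi (magnetic flux) has dimensions [I^-1 L^2 M T^-2].

Left side: [I^-1 L^2 M T^-2]
Right side: [I^-1 L^2 M T^-2]

Both sides have the same dimensions, so the equation is dimensionally consistent.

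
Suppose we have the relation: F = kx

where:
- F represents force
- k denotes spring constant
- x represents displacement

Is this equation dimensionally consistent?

Yes

F (force) has dimensions [L M T^-2].
k (spring constant) has dimensions [M T^-2].
x (displacement) has dimensions [L].

Left side: [L M T^-2]
Right side: [L M T^-2]

Both sides have the same dimensions, so the equation is dimensionally consistent.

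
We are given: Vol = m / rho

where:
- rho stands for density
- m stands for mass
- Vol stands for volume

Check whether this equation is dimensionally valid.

Yes

rho (density) has dimensions [L^-3 M].
m (mass) has dimensions [M].
Vol (volume) has dimensions [L^3].

Left side: [L^3]
Right side: [L^3]

Both sides have the same dimensions, so the equation is dimensionally consistent.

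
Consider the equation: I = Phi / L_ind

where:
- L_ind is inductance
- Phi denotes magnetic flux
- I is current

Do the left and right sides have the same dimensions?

Yes

L_ind (inductance) has dimensions [I^-2 L^2 M T^-2].
Phi (magnetic flux) has dimensions [I^-1 L^2 M T^-2].
I (current) has dimensions [I].

Left side: [I]
Right side: [I]

Both sides have the same dimensions, so the equation is dimensionally consistent.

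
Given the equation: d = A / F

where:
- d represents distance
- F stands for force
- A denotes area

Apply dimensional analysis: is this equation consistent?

No

d (distance) has dimensions [L].
F (force) has dimensions [L M T^-2].
A (area) has dimensions [L^2].

Left side: [L]
Right side: [L M^-1 T^2]

The two sides have different dimensions, so the equation is NOT dimensionally consistent.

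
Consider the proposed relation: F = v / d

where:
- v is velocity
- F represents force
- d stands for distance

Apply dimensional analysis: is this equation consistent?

No

v (velocity) has dimensions [L T^-1].
F (force) has dimensions [L M T^-2].
d (distance) has dimensions [L].

Left side: [L M T^-2]
Right side: [T^-1]

The two sides have different dimensions, so the equation is NOT dimensionally consistent.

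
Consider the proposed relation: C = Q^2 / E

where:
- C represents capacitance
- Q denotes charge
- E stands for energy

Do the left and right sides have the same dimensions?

Yes

C (capacitance) has dimensions [I^2 L^-2 M^-1 T^4].
Q (charge) has dimensions [I T].
E (energy) has dimensions [L^2 M T^-2].

Left side: [I^2 L^-2 M^-1 T^4]
Right side: [I^2 L^-2 M^-1 T^4]

Both sides have the same dimensions, so the equation is dimensionally consistent.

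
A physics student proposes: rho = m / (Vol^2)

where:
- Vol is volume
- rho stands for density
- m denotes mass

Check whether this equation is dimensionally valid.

No

Vol (volume) has dimensions [L^3].
rho (density) has dimensions [L^-3 M].
m (mass) has dimensions [M].

Left side: [L^-3 M]
Right side: [L^-6 M]

The two sides have different dimensions, so the equation is NOT dimensionally consistent.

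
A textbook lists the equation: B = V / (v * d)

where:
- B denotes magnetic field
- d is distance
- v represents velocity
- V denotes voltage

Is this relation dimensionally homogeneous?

Yes

B (magnetic field) has dimensions [I^-1 M T^-2].
d (distance) has dimensions [L].
v (velocity) has dimensions [L T^-1].
V (voltage) has dimensions [I^-1 L^2 M T^-3].

Left side: [I^-1 M T^-2]
Right side: [I^-1 M T^-2]

Both sides have the same dimensions, so the equation is dimensionally consistent.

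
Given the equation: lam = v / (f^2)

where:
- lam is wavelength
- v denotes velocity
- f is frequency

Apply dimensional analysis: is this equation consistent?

No

lam (wavelength) has dimensions [L].
v (velocity) has dimensions [L T^-1].
f (frequency) has dimensions [T^-1].

Left side: [L]
Right side: [L T]

The two sides have different dimensions, so the equation is NOT dimensionally consistent.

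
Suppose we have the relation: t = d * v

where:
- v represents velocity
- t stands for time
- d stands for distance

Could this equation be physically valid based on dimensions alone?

No

v (velocity) has dimensions [L T^-1].
t (time) has dimensions [T].
d (distance) has dimensions [L].

Left side: [T]
Right side: [L^2 T^-1]

The two sides have different dimensions, so the equation is NOT dimensionally consistent.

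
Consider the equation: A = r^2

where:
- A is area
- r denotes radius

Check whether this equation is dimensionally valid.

Yes

A (area) has dimensions [L^2].
r (radius) has dimensions [L].

Left side: [L^2]
Right side: [L^2]

Both sides have the same dimensions, so the equation is dimensionally consistent.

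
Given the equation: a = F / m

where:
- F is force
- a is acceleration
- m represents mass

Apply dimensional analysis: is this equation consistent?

Yes

F (force) has dimensions [L M T^-2].
a (acceleration) has dimensions [L T^-2].
m (mass) has dimensions [M].

Left side: [L T^-2]
Right side: [L T^-2]

Both sides have the same dimensions, so the equation is dimensionally consistent.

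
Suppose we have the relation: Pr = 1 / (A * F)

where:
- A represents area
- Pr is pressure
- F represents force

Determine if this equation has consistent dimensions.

No

A (area) has dimensions [L^2].
Pr (pressure) has dimensions [L^-1 M T^-2].
F (force) has dimensions [L M T^-2].

Left side: [L^-1 M T^-2]
Right side: [L^-3 M^-1 T^2]

The two sides have different dimensions, so the equation is NOT dimensionally consistent.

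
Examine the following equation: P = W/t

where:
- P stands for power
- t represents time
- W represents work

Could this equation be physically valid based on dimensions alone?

Yes

P (power) has dimensions [L^2 M T^-3].
t (time) has dimensions [T].
W (work) has dimensions [L^2 M T^-2].

Left side: [L^2 M T^-3]
Right side: [L^2 M T^-3]

Both sides have the same dimensions, so the equation is dimensionally consistent.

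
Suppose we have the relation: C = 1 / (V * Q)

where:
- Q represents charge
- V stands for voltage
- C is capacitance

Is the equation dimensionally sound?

No

Q (charge) has dimensions [I T].
V (voltage) has dimensions [I^-1 L^2 M T^-3].
C (capacitance) has dimensions [I^2 L^-2 M^-1 T^4].

Left side: [I^2 L^-2 M^-1 T^4]
Right side: [L^-2 M^-1 T^2]

The two sides have different dimensions, so the equation is NOT dimensionally consistent.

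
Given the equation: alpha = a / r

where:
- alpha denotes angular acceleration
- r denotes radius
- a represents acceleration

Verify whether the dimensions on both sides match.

Yes

alpha (angular acceleration) has dimensions [T^-2].
r (radius) has dimensions [L].
a (acceleration) has dimensions [L T^-2].

Left side: [T^-2]
Right side: [T^-2]

Both sides have the same dimensions, so the equation is dimensionally consistent.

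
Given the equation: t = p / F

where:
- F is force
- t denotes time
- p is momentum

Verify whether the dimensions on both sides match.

Yes

F (force) has dimensions [L M T^-2].
t (time) has dimensions [T].
p (momentum) has dimensions [L M T^-1].

Left side: [T]
Right side: [T]

Both sides have the same dimensions, so the equation is dimensionally consistent.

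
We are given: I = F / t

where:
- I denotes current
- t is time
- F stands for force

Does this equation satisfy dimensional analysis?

No

I (current) has dimensions [I].
t (time) has dimensions [T].
F (force) has dimensions [L M T^-2].

Left side: [I]
Right side: [L M T^-3]

The two sides have different dimensions, so the equation is NOT dimensionally consistent.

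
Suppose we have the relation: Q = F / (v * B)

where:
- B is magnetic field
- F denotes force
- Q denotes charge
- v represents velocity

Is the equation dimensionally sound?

Yes

B (magnetic field) has dimensions [I^-1 M T^-2].
F (force) has dimensions [L M T^-2].
Q (charge) has dimensions [I T].
v (velocity) has dimensions [L T^-1].

Left side: [I T]
Right side: [I T]

Both sides have the same dimensions, so the equation is dimensionally consistent.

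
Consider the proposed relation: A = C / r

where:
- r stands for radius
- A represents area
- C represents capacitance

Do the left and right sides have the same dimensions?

No

r (radius) has dimensions [L].
A (area) has dimensions [L^2].
C (capacitance) has dimensions [I^2 L^-2 M^-1 T^4].

Left side: [L^2]
Right side: [I^2 L^-3 M^-1 T^4]

The two sides have different dimensions, so the equation is NOT dimensionally consistent.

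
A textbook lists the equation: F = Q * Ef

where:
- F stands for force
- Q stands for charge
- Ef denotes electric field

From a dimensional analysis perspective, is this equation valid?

Yes

F (force) has dimensions [L M T^-2].
Q (charge) has dimensions [I T].
Ef (electric field) has dimensions [I^-1 L M T^-3].

Left side: [L M T^-2]
Right side: [L M T^-2]

Both sides have the same dimensions, so the equation is dimensionally consistent.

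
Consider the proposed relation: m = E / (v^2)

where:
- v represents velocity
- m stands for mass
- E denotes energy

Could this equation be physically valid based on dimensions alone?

Yes

v (velocity) has dimensions [L T^-1].
m (mass) has dimensions [M].
E (energy) has dimensions [L^2 M T^-2].

Left side: [M]
Right side: [M]

Both sides have the same dimensions, so the equation is dimensionally consistent.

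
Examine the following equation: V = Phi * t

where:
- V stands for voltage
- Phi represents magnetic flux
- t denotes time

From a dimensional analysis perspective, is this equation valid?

No

V (voltage) has dimensions [I^-1 L^2 M T^-3].
Phi (magnetic flux) has dimensions [I^-1 L^2 M T^-2].
t (time) has dimensions [T].

Left side: [I^-1 L^2 M T^-3]
Right side: [I^-1 L^2 M T^-1]

The two sides have different dimensions, so the equation is NOT dimensionally consistent.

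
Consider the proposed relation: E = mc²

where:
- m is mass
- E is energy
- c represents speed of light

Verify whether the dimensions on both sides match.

Yes

m (mass) has dimensions [M].
E (energy) has dimensions [L^2 M T^-2].
c (speed of light) has dimensions [L T^-1].

Left side: [L^2 M T^-2]
Right side: [L^2 M T^-2]

Both sides have the same dimensions, so the equation is dimensionally consistent.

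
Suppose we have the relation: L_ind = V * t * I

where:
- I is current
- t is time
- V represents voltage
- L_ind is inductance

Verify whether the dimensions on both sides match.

No

I (current) has dimensions [I].
t (time) has dimensions [T].
V (voltage) has dimensions [I^-1 L^2 M T^-3].
L_ind (inductance) has dimensions [I^-2 L^2 M T^-2].

Left side: [I^-2 L^2 M T^-2]
Right side: [L^2 M T^-2]

The two sides have different dimensions, so the equation is NOT dimensionally consistent.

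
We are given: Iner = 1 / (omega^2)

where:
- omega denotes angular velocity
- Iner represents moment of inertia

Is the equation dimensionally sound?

No

omega (angular velocity) has dimensions [T^-1].
Iner (moment of inertia) has dimensions [L^2 M].

Left side: [L^2 M]
Right side: [T^2]

The two sides have different dimensions, so the equation is NOT dimensionally consistent.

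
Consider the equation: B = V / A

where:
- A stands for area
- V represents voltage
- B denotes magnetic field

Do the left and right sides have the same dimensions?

No

A (area) has dimensions [L^2].
V (voltage) has dimensions [I^-1 L^2 M T^-3].
B (magnetic field) has dimensions [I^-1 M T^-2].

Left side: [I^-1 M T^-2]
Right side: [I^-1 M T^-3]

The two sides have different dimensions, so the equation is NOT dimensionally consistent.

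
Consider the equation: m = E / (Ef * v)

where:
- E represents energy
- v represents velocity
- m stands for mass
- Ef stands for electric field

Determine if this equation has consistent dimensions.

No

E (energy) has dimensions [L^2 M T^-2].
v (velocity) has dimensions [L T^-1].
m (mass) has dimensions [M].
Ef (electric field) has dimensions [I^-1 L M T^-3].

Left side: [M]
Right side: [I T^2]

The two sides have different dimensions, so the equation is NOT dimensionally consistent.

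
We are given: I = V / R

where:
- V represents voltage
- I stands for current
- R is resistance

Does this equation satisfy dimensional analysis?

Yes

V (voltage) has dimensions [I^-1 L^2 M T^-3].
I (current) has dimensions [I].
R (resistance) has dimensions [I^-2 L^2 M T^-3].

Left side: [I]
Right side: [I]

Both sides have the same dimensions, so the equation is dimensionally consistent.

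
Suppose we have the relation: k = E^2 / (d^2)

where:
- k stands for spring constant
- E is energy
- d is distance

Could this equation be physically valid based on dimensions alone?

No

k (spring constant) has dimensions [M T^-2].
E (energy) has dimensions [L^2 M T^-2].
d (distance) has dimensions [L].

Left side: [M T^-2]
Right side: [L^2 M^2 T^-4]

The two sides have different dimensions, so the equation is NOT dimensionally consistent.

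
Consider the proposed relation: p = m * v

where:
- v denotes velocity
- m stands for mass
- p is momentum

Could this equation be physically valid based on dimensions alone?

Yes

v (velocity) has dimensions [L T^-1].
m (mass) has dimensions [M].
p (momentum) has dimensions [L M T^-1].

Left side: [L M T^-1]
Right side: [L M T^-1]

Both sides have the same dimensions, so the equation is dimensionally consistent.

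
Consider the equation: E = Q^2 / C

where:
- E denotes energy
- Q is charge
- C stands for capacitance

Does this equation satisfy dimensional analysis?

Yes

E (energy) has dimensions [L^2 M T^-2].
Q (charge) has dimensions [I T].
C (capacitance) has dimensions [I^2 L^-2 M^-1 T^4].

Left side: [L^2 M T^-2]
Right side: [L^2 M T^-2]

Both sides have the same dimensions, so the equation is dimensionally consistent.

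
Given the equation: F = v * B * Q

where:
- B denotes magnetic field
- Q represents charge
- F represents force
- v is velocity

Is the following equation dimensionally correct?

Yes

B (magnetic field) has dimensions [I^-1 M T^-2].
Q (charge) has dimensions [I T].
F (force) has dimensions [L M T^-2].
v (velocity) has dimensions [L T^-1].

Left side: [L M T^-2]
Right side: [L M T^-2]

Both sides have the same dimensions, so the equation is dimensionally consistent.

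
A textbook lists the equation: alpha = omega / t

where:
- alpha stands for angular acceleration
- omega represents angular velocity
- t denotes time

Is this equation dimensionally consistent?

Yes

alpha (angular acceleration) has dimensions [T^-2].
omega (angular velocity) has dimensions [T^-1].
t (time) has dimensions [T].

Left side: [T^-2]
Right side: [T^-2]

Both sides have the same dimensions, so the equation is dimensionally consistent.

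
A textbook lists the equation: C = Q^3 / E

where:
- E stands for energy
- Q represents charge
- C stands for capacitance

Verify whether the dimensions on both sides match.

No

E (energy) has dimensions [L^2 M T^-2].
Q (charge) has dimensions [I T].
C (capacitance) has dimensions [I^2 L^-2 M^-1 T^4].

Left side: [I^2 L^-2 M^-1 T^4]
Right side: [I^3 L^-2 M^-1 T^5]

The two sides have different dimensions, so the equation is NOT dimensionally consistent.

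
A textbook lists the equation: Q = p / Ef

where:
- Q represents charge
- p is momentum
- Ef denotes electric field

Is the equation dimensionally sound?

No

Q (charge) has dimensions [I T].
p (momentum) has dimensions [L M T^-1].
Ef (electric field) has dimensions [I^-1 L M T^-3].

Left side: [I T]
Right side: [I T^2]

The two sides have different dimensions, so the equation is NOT dimensionally consistent.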